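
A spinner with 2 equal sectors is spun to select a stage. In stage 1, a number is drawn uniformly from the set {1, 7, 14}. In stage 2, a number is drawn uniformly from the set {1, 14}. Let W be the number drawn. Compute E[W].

E[W | stage 1] = (1+7+14)/3 = 22/3.
E[W | stage 2] = (1+14)/2 = 15/2.
E[W] = (1/2)·(22/3) + (1/2)·(15/2) = 89/12.

89/12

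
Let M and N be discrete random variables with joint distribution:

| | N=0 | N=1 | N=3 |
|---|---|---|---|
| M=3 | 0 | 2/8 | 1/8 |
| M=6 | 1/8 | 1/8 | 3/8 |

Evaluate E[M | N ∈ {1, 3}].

33/7

P(N ∈ {1, 3}) = 7/8.
Σ M·P over the event = 3·(2/8) + 3·(1/8) + 6·(1/8) + 6·(3/8) = 33/8.
E[M | N ∈ {1, 3}] = (33/8) / (7/8) = 33/7.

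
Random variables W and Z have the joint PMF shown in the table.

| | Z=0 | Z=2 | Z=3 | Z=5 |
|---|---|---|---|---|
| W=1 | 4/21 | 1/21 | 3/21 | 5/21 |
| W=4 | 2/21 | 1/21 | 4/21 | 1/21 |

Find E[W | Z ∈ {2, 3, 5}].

P(Z ∈ {2, 3, 5}) = 5/7.
Summing W·P(W=x,Z=y) over the conditioning event gives 11/7.
E[W | Z ∈ {2, 3, 5}] = (11/7) / (5/7) = 11/5.

11/5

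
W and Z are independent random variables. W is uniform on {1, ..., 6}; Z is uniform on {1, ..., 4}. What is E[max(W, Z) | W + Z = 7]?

Outcomes with W + Z = 7: (3,4), (4,3), (5,2), (6,1), each with probability 1/24.
E[max(W, Z) | W + Z = 7] = (4 + 4 + 5 + 6) / 4 = 19/4.

19/4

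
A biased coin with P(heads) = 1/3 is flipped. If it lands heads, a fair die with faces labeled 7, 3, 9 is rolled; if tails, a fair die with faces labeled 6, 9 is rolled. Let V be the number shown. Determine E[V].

64/9

E[V | heads] = (7+3+9)/3 = 19/3.
E[V | tails] = (6+9)/2 = 15/2.
E[V] = (1/3)·(19/3) + (2/3)·(15/2) = 64/9.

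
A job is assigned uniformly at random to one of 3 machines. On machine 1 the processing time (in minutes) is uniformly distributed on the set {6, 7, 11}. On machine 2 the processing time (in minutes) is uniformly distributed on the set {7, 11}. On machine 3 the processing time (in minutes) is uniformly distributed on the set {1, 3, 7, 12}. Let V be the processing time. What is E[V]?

91/12

E[V | machine 1] = (6+7+11)/3 = 8.
E[V | machine 2] = (7+11)/2 = 9.
E[V | machine 3] = (1+3+7+12)/4 = 23/4.
By the law of total expectation,
E[V] = (1/3)·(8) + (1/3)·(9) + (1/3)·(23/4) = 91/12.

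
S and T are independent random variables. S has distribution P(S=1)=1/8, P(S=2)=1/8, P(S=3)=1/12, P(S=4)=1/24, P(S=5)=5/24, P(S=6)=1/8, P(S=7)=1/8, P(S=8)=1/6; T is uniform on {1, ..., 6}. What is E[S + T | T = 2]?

163/24

P(T = 2) = 1/6.
Summing (S+T)·P(x,y) over outcomes with T = 2 gives 163/144.
E[S + T | T = 2] = (163/144) / (1/6) = 163/24.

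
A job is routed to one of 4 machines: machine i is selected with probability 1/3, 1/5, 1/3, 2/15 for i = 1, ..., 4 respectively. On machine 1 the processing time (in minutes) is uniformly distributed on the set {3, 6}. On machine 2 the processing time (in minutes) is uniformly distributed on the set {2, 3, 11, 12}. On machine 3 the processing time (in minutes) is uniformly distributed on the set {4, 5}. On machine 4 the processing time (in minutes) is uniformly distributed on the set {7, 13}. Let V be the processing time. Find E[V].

E[V | machine 1] = (3+6)/2 = 9/2.
E[V | machine 2] = (2+3+11+12)/4 = 7.
E[V | machine 3] = (4+5)/2 = 9/2.
E[V | machine 4] = (7+13)/2 = 10.
E[V] = (1/3)·(9/2) + (1/5)·(7) + (1/3)·(9/2) + (2/15)·(10) = 86/15.

86/15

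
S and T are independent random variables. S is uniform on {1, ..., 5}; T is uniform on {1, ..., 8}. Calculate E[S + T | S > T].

6

P(S > T) = 1/4.
Summing (S+T)·P(x,y) over outcomes with S > T gives 3/2.
E[S + T | S > T] = (3/2) / (1/4) = 6.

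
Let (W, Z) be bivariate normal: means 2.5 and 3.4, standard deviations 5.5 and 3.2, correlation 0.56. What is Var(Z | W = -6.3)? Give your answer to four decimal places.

7.0287

For a bivariate normal, Var(Z | W=x) = σ_Z²(1 − ρ²).
Var(Z | W=-6.3) = (3.2)²·(1 − (0.56)²) = 10.24·0.6864 = 7.0287.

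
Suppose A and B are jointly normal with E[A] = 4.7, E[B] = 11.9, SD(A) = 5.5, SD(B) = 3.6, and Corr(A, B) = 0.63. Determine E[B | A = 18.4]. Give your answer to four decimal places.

E[B | A=x] = μ_B + ρ(σ_B/σ_A)(x − μ_A) for jointly normal variables.
E[B | A=18.4] = 11.9 + (0.63)·(3.6/5.5)·(18.4 − (4.7)) = 11.9 + (0.412364)·(13.7) = 17.5494.

17.5494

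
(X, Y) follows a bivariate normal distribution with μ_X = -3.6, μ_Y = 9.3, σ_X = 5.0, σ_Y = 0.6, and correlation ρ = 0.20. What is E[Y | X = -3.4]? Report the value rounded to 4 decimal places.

9.3048

The regression of Y on X has slope ρ·σ_Y/σ_X and passes through (μ_X, μ_Y).
E[Y | X=-3.4] = 9.3 + (0.20)·(0.6/5.0)·(-3.4 − (-3.6)) = 9.3 + (0.024)·(0.2) = 9.3048.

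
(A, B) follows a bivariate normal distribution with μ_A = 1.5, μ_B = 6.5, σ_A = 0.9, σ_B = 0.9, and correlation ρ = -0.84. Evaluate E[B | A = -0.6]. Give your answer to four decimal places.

The regression of B on A has slope ρ·σ_B/σ_A and passes through (μ_A, μ_B).
E[B | A=-0.6] = 6.5 + (-0.84)·(0.9/0.9)·(-0.6 − (1.5)) = 6.5 + (-0.84)·(-2.1) = 8.2640.

8.2640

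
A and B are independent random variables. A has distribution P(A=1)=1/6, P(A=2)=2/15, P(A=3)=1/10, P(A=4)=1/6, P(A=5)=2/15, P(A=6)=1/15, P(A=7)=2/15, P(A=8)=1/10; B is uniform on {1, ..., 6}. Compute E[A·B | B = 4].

84/5

P(B = 4) = 1/6.
Summing AB·P(x,y) over outcomes with B = 4 gives 14/5.
E[A·B | B = 4] = (14/5) / (1/6) = 84/5.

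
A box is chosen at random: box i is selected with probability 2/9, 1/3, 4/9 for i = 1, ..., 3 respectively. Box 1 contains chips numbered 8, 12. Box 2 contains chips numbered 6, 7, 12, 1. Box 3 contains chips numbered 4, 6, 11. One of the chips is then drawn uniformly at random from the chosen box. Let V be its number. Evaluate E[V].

E[V | box 1] = (8+12)/2 = 10.
E[V | box 2] = (6+7+12+1)/4 = 13/2.
E[V | box 3] = (4+6+11)/3 = 7.
E[V] = (2/9)·(10) + (1/3)·(13/2) + (4/9)·(7) = 15/2.

15/2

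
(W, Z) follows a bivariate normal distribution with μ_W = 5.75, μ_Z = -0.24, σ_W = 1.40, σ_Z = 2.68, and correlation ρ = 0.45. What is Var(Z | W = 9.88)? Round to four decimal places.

5.7280

Var(Z | W=x) = (1 − ρ²)·σ_Z².
Var(Z | W=9.88) = (2.68)²·(1 − (0.45)²) = 7.1824·0.7975 = 5.7280.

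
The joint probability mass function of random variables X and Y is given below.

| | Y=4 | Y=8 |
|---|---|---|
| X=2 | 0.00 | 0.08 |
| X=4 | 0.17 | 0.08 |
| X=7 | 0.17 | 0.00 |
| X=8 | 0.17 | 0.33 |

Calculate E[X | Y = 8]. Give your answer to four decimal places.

P(Y = 8) = 0.49.
Summing X·P(X=x,Y=y) over the conditioning event gives 3.12.
E[X | Y = 8] = (3.12) / (0.49) = 6.3673.

6.3673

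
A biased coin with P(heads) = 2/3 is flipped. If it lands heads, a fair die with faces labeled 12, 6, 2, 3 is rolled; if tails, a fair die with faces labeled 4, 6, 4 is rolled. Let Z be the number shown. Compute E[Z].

E[Z | heads] = (12+6+2+3)/4 = 23/4.
E[Z | tails] = (4+6+4)/3 = 14/3.
By the law of total expectation,
E[Z] = (2/3)·(23/4) + (1/3)·(14/3) = 97/18.

97/18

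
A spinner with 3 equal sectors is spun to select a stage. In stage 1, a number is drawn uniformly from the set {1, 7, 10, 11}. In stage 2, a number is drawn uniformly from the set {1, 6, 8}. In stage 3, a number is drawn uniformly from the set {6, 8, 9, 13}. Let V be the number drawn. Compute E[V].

85/12

E[V | stage 1] = (1+7+10+11)/4 = 29/4.
E[V | stage 2] = (1+6+8)/3 = 5.
E[V | stage 3] = (6+8+9+13)/4 = 9.
E[V] = (1/3)·(29/4) + (1/3)·(5) + (1/3)·(9) = 85/12.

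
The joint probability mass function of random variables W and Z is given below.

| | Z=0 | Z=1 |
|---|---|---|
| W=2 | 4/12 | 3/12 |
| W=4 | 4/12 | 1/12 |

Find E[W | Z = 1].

5/2

P(Z = 1) = 1/3.
Σ W·P over the event = 2·(3/12) + 4·(1/12) = 5/6.
E[W | Z = 1] = (5/6) / (1/3) = 5/2.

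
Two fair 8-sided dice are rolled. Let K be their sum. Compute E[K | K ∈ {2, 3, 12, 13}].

P(K ∈ {2, 3, 12, 13}) = 3/16.
Σ over the event: 2·1/64 + 3·1/32 + 12·5/64 + 13·1/16 = 15/8.
E[K | K ∈ {2, 3, 12, 13}] = (15/8) / (3/16) = 10.

10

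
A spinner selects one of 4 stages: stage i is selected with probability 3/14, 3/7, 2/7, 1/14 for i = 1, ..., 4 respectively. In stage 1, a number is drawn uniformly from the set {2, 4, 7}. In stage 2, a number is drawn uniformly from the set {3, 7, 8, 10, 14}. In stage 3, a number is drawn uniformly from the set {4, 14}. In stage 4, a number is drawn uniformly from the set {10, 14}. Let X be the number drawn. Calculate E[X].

557/70

E[X | stage 1] = (2+4+7)/3 = 13/3.
E[X | stage 2] = (3+7+8+10+14)/5 = 42/5.
E[X | stage 3] = (4+14)/2 = 9.
E[X | stage 4] = (10+14)/2 = 12.
By the law of total expectation,
E[X] = (3/14)·(13/3) + (3/7)·(42/5) + (2/7)·(9) + (1/14)·(12) = 557/70.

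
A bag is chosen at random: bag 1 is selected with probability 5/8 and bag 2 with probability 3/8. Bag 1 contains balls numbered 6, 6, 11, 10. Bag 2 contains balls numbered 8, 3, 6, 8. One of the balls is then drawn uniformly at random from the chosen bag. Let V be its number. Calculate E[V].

15/2

E[V | bag 1] = (6+6+11+10)/4 = 33/4.
E[V | bag 2] = (8+3+6+8)/4 = 25/4.
By the law of total expectation,
E[V] = (5/8)·(33/4) + (3/8)·(25/4) = 15/2.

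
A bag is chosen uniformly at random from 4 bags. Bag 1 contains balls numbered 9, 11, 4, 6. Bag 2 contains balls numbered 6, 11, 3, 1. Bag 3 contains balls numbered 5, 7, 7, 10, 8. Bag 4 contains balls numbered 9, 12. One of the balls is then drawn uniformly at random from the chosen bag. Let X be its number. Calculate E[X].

613/80

E[X | bag 1] = (9+11+4+6)/4 = 15/2.
E[X | bag 2] = (6+11+3+1)/4 = 21/4.
E[X | bag 3] = (5+7+7+10+8)/5 = 37/5.
E[X | bag 4] = (9+12)/2 = 21/2.
By the law of total expectation,
E[X] = (1/4)·(15/2) + (1/4)·(21/4) + (1/4)·(37/5) + (1/4)·(21/2) = 613/80.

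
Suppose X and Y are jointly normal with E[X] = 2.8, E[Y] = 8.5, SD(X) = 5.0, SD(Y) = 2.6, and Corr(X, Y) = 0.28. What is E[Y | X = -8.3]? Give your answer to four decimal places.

6.8838

For a bivariate normal, E[Y | X=x] = μ_Y + ρ·(σ_Y/σ_X)·(x − μ_X).
E[Y | X=-8.3] = 8.5 + (0.28)·(2.6/5.0)·(-8.3 − (2.8)) = 8.5 + (0.1456)·(-11.1) = 6.8838.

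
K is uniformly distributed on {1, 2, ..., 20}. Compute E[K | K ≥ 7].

27/2

P(K ≥ 7) = 7/10.
E[K | K ≥ 7] = (189/20) / (7/10) = 27/2.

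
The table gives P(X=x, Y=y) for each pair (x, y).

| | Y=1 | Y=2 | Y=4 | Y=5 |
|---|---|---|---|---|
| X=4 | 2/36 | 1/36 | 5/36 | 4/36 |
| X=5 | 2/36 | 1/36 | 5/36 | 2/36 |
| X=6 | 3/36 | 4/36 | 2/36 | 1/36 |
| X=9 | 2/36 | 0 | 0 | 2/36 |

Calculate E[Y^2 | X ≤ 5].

161/11

P(X ≤ 5) = 11/18.
Σ Y^2·P over the event = 1·(2/36) + 4·(1/36) + 16·(5/36) + 25·(4/36) + 1·(2/36) + 4·(1/36) + 16·(5/36) + 25·(2/36) = 161/18.
E[Y^2 | X ≤ 5] = (161/18) / (11/18) = 161/11.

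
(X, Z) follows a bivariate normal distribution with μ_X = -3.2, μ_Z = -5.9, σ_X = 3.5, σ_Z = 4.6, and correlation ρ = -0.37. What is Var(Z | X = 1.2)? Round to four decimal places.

Var(Z | X=x) = (1 − ρ²)·σ_Z².
Var(Z | X=1.2) = (4.6)²·(1 − (-0.37)²) = 21.16·0.8631 = 18.2632.

18.2632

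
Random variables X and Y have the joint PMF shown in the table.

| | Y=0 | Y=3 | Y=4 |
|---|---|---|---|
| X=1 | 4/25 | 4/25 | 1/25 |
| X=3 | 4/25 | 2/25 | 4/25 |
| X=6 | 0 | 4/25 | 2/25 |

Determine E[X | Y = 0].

P(Y = 0) = 8/25.
Σ X·P over the event = 1·(4/25) + 3·(4/25) = 16/25.
E[X | Y = 0] = (16/25) / (8/25) = 2.

2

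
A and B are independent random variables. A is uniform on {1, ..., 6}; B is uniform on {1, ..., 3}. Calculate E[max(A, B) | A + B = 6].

Outcomes with A + B = 6: (3,3), (4,2), (5,1), each with probability 1/18.
E[max(A, B) | A + B = 6] = (3 + 4 + 5) / 3 = 4.

4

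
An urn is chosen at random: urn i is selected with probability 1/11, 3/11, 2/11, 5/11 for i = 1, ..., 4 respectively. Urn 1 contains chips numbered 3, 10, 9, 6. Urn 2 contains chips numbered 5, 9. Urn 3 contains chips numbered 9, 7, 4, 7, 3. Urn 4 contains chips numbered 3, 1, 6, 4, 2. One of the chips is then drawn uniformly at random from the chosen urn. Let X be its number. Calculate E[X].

E[X | urn 1] = (3+10+9+6)/4 = 7.
E[X | urn 2] = (5+9)/2 = 7.
E[X | urn 3] = (9+7+4+7+3)/5 = 6.
E[X | urn 4] = (3+1+6+4+2)/5 = 16/5.
By the law of total expectation,
E[X] = (1/11)·(7) + (3/11)·(7) + (2/11)·(6) + (5/11)·(16/5) = 56/11.

56/11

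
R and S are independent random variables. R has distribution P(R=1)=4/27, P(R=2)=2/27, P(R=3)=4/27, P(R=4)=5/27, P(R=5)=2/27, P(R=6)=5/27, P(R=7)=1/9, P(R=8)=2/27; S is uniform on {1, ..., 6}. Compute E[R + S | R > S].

93/11

P(R > S) = 44/81.
Summing (R+S)·P(x,y) over outcomes with R > S gives 124/27.
E[R + S | R > S] = (124/27) / (44/81) = 93/11.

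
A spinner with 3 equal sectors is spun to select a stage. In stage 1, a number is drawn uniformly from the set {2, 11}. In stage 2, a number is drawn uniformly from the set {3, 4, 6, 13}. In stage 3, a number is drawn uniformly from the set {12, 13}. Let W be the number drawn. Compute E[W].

E[W | stage 1] = (2+11)/2 = 13/2.
E[W | stage 2] = (3+4+6+13)/4 = 13/2.
E[W | stage 3] = (12+13)/2 = 25/2.
E[W] = (1/3)·(13/2) + (1/3)·(13/2) + (1/3)·(25/2) = 17/2.

17/2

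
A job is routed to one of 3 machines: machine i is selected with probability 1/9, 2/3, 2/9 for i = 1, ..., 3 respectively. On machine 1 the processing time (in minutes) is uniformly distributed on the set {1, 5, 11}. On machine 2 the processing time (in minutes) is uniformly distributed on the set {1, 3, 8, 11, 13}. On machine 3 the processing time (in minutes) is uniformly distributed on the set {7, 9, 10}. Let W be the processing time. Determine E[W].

331/45

E[W | machine 1] = (1+5+11)/3 = 17/3.
E[W | machine 2] = (1+3+8+11+13)/5 = 36/5.
E[W | machine 3] = (7+9+10)/3 = 26/3.
By the law of total expectation,
E[W] = (1/9)·(17/3) + (2/3)·(36/5) + (2/9)·(26/3) = 331/45.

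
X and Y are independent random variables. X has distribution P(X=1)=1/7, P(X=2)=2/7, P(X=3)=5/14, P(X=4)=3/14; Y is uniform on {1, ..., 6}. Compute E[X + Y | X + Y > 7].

P(X + Y > 7) = 23/84.
Summing (X+Y)·P(x,y) over outcomes with X + Y > 7 gives 33/14.
E[X + Y | X + Y > 7] = (33/14) / (23/84) = 198/23.

198/23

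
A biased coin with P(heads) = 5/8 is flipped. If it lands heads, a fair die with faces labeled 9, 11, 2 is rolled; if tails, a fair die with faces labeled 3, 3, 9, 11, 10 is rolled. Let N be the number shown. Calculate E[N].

437/60

E[N | heads] = (9+11+2)/3 = 22/3.
E[N | tails] = (3+3+9+11+10)/5 = 36/5.
E[N] = (5/8)·(22/3) + (3/8)·(36/5) = 437/60.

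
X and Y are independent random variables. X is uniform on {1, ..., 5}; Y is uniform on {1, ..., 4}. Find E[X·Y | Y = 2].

6

Outcomes with Y = 2: (1,2), (2,2), (3,2), (4,2), (5,2), each with probability 1/20.
E[X·Y | Y = 2] = (2 + 4 + 6 + 8 + 10) / 5 = 6.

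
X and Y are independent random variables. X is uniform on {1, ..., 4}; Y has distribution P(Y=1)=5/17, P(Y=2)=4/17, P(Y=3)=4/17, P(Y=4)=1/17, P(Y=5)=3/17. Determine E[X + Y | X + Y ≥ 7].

23/3

P(X + Y ≥ 7) = 15/68.
Summing (X+Y)·P(x,y) over outcomes with X + Y ≥ 7 gives 115/68.
E[X + Y | X + Y ≥ 7] = (115/68) / (15/68) = 23/3.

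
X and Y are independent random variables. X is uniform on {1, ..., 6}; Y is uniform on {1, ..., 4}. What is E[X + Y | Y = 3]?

13/2

Outcomes with Y = 3: (1,3), (2,3), (3,3), (4,3), (5,3), (6,3), each with probability 1/24.
E[X + Y | Y = 3] = (4 + 5 + 6 + 7 + 8 + 9) / 6 = 13/2.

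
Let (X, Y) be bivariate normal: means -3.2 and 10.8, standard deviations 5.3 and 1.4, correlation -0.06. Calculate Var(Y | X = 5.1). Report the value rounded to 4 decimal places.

1.9529

For a bivariate normal, Var(Y | X=x) = σ_Y²(1 − ρ²).
Var(Y | X=5.1) = (1.4)²·(1 − (-0.06)²) = 1.96·0.9964 = 1.9529.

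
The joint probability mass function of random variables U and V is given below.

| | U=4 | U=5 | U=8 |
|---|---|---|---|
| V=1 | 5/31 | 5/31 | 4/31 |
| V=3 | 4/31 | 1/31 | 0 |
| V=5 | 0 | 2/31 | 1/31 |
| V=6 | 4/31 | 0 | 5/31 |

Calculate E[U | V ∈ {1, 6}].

P(V ∈ {1, 6}) = 23/31.
Σ U·P over the event = 4·(5/31) + 4·(4/31) + 5·(5/31) + 8·(4/31) + 8·(5/31) = 133/31.
E[U | V ∈ {1, 6}] = (133/31) / (23/31) = 133/23.

133/23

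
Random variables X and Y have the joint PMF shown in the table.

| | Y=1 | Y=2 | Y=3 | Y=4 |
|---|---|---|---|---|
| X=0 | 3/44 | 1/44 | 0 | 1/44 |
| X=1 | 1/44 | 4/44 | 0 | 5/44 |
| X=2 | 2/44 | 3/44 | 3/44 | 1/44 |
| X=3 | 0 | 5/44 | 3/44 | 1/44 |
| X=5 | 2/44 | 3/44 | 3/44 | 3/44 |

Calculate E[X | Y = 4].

25/11

P(Y = 4) = 1/4.
Summing X·P(X=x,Y=y) over the conditioning event gives 25/44.
E[X | Y = 4] = (25/44) / (1/4) = 25/11.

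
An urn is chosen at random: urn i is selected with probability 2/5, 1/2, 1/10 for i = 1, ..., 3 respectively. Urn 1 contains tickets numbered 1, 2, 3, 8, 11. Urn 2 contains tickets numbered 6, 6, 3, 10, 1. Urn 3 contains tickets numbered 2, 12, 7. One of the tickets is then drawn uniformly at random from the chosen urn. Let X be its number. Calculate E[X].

53/10

E[X | urn 1] = (1+2+3+8+11)/5 = 5.
E[X | urn 2] = (6+6+3+10+1)/5 = 26/5.
E[X | urn 3] = (2+12+7)/3 = 7.
E[X] = (2/5)·(5) + (1/2)·(26/5) + (1/10)·(7) = 53/10.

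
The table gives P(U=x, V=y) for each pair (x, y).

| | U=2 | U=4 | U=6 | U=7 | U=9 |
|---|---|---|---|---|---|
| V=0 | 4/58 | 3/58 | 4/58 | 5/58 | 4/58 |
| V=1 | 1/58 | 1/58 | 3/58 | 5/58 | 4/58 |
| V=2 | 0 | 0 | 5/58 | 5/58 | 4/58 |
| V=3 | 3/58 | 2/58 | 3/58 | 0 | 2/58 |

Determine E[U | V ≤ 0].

23/4

P(V ≤ 0) = 10/29.
Σ U·P over the event = 2·(4/58) + 4·(3/58) + 6·(4/58) + 7·(5/58) + 9·(4/58) = 115/58.
E[U | V ≤ 0] = (115/58) / (10/29) = 23/4.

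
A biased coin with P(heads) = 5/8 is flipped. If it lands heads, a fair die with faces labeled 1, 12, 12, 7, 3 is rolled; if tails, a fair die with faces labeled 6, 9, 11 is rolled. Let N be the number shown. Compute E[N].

61/8

E[N | heads] = (1+12+12+7+3)/5 = 7.
E[N | tails] = (6+9+11)/3 = 26/3.
By the law of total expectation,
E[N] = (5/8)·(7) + (3/8)·(26/3) = 61/8.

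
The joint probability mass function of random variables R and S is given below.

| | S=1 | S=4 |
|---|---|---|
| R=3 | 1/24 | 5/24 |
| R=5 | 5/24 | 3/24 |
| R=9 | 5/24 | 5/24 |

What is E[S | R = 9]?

P(R = 9) = 5/12.
Σ S·P over the event = 1·(5/24) + 4·(5/24) = 25/24.
E[S | R = 9] = (25/24) / (5/12) = 5/2.

5/2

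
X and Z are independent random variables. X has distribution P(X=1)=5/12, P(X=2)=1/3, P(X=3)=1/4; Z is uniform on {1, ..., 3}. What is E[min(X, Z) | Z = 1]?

1

P(Z = 1) = 1/3.
Summing min(X,Z)·P(x,y) over outcomes with Z = 1 gives 1/3.
E[min(X, Z) | Z = 1] = (1/3) / (1/3) = 1.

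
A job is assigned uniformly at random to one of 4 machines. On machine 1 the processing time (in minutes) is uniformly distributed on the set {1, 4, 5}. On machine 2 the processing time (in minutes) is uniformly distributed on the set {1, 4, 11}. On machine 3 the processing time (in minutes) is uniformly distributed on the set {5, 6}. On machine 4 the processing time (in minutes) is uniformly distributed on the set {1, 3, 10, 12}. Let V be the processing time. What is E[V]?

E[V | machine 1] = (1+4+5)/3 = 10/3.
E[V | machine 2] = (1+4+11)/3 = 16/3.
E[V | machine 3] = (5+6)/2 = 11/2.
E[V | machine 4] = (1+3+10+12)/4 = 13/2.
By the law of total expectation,
E[V] = (1/4)·(10/3) + (1/4)·(16/3) + (1/4)·(11/2) + (1/4)·(13/2) = 31/6.

31/6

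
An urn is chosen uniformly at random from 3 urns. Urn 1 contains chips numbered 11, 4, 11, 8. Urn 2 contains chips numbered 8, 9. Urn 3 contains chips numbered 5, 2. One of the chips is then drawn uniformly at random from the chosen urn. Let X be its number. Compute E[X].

E[X | urn 1] = (11+4+11+8)/4 = 17/2.
E[X | urn 2] = (8+9)/2 = 17/2.
E[X | urn 3] = (5+2)/2 = 7/2.
E[X] = (1/3)·(17/2) + (1/3)·(17/2) + (1/3)·(7/2) = 41/6.

41/6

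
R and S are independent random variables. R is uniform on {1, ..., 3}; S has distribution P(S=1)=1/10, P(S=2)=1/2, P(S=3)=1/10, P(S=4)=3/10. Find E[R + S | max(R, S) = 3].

P(max(R, S) = 3) = 3/10.
Summing (R+S)·P(x,y) over outcomes with max(R, S) = 3 gives 22/15.
E[R + S | max(R, S) = 3] = (22/15) / (3/10) = 44/9.

44/9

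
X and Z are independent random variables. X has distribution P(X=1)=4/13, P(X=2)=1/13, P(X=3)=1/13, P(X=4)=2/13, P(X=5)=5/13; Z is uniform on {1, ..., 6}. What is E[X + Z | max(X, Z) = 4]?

P(max(X, Z) = 4) = 7/39.
Summing (X+Z)·P(x,y) over outcomes with max(X, Z) = 4 gives 85/78.
E[X + Z | max(X, Z) = 4] = (85/78) / (7/39) = 85/14.

85/14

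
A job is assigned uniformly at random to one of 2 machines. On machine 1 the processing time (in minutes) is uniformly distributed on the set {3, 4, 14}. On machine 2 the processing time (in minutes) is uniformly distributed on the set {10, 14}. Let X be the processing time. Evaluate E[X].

19/2

E[X | machine 1] = (3+4+14)/3 = 7.
E[X | machine 2] = (10+14)/2 = 12.
By the law of total expectation,
E[X] = (1/2)·(7) + (1/2)·(12) = 19/2.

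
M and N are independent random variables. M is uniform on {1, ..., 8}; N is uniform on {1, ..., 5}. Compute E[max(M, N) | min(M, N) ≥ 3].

103/18

P(min(M, N) ≥ 3) = 9/20.
Summing max(M,N)·P(x,y) over outcomes with min(M, N) ≥ 3 gives 103/40.
E[max(M, N) | min(M, N) ≥ 3] = (103/40) / (9/20) = 103/18.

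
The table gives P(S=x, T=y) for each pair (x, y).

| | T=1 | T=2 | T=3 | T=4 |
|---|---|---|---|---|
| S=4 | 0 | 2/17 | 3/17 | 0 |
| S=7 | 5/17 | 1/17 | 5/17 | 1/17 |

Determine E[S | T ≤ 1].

7

P(T ≤ 1) = 5/17.
Σ S·P over the event = 7·(5/17) = 35/17.
E[S | T ≤ 1] = (35/17) / (5/17) = 7.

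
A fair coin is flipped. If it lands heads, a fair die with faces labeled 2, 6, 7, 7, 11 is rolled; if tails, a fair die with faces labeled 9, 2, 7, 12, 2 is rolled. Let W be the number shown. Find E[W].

E[W | heads] = (2+6+7+7+11)/5 = 33/5.
E[W | tails] = (9+2+7+12+2)/5 = 32/5.
By the law of total expectation,
E[W] = (1/2)·(33/5) + (1/2)·(32/5) = 13/2.

13/2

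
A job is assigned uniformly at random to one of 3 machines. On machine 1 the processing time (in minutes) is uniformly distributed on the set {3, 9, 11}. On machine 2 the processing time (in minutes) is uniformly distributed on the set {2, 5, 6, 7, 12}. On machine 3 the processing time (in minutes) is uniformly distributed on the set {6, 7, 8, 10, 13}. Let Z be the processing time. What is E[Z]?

343/45

E[Z | machine 1] = (3+9+11)/3 = 23/3.
E[Z | machine 2] = (2+5+6+7+12)/5 = 32/5.
E[Z | machine 3] = (6+7+8+10+13)/5 = 44/5.
E[Z] = (1/3)·(23/3) + (1/3)·(32/5) + (1/3)·(44/5) = 343/45.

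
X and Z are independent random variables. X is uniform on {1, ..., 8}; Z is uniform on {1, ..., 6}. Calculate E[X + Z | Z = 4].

17/2

Outcomes with Z = 4: (1,4), (2,4), (3,4), (4,4), (5,4), (6,4), (7,4), (8,4), each with probability 1/48.
E[X + Z | Z = 4] = (5 + 6 + 7 + 8 + 9 + 10 + 11 + 12) / 8 = 17/2.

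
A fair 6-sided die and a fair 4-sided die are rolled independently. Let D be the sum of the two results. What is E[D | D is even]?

6

P(D is even) = 1/2.
Σ over the event: 2·1/24 + 4·1/8 + 6·1/6 + 8·1/8 + 10·1/24 = 3.
E[D | D is even] = (3) / (1/2) = 6.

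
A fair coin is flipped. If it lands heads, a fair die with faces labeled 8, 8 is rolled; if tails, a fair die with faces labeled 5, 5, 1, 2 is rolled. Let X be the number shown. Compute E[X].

45/8

E[X | heads] = (8+8)/2 = 8.
E[X | tails] = (5+5+1+2)/4 = 13/4.
By the law of total expectation,
E[X] = (1/2)·(8) + (1/2)·(13/4) = 45/8.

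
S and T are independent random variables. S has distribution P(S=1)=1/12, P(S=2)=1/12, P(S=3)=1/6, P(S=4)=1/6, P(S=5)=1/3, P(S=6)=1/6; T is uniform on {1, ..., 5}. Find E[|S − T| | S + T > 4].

P(S + T > 4) = 53/60.
Summing |S−T|·P(x,y) over outcomes with S + T > 4 gives 7/4.
E[|S − T| | S + T > 4] = (7/4) / (53/60) = 105/53.

105/53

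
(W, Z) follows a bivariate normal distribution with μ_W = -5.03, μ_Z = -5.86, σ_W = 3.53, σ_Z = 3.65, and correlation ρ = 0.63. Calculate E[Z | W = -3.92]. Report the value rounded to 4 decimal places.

-5.1369

For a bivariate normal, E[Z | W=x] = μ_Z + ρ·(σ_Z/σ_W)·(x − μ_W).
E[Z | W=-3.92] = -5.86 + (0.63)·(3.65/3.53)·(-3.92 − (-5.03)) = -5.86 + (0.65142)·(1.11) = -5.1369.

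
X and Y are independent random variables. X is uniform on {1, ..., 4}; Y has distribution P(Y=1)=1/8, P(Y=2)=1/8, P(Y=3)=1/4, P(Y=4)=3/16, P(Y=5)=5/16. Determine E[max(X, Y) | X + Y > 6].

P(X + Y > 6) = 25/64.
Summing max(X,Y)·P(x,y) over outcomes with X + Y > 6 gives 115/64.
E[max(X, Y) | X + Y > 6] = (115/64) / (25/64) = 23/5.

23/5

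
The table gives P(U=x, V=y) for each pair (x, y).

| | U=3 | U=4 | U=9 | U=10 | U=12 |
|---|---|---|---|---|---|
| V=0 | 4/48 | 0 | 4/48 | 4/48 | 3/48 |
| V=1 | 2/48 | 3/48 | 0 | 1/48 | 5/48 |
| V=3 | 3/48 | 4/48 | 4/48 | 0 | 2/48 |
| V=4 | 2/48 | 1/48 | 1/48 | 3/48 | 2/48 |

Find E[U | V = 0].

P(V = 0) = 5/16.
Summing U·P(U=x,V=y) over the conditioning event gives 31/12.
E[U | V = 0] = (31/12) / (5/16) = 124/15.

124/15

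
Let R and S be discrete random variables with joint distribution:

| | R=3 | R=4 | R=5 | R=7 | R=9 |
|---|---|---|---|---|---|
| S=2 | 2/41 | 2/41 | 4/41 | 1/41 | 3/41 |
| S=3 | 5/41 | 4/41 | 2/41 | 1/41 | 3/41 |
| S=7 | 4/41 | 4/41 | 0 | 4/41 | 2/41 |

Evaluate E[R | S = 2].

P(S = 2) = 12/41.
Σ R·P over the event = 3·(2/41) + 4·(2/41) + 5·(4/41) + 7·(1/41) + 9·(3/41) = 68/41.
E[R | S = 2] = (68/41) / (12/41) = 17/3.

17/3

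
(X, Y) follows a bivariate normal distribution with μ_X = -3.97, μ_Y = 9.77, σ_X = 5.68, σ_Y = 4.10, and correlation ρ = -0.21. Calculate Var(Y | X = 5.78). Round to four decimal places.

For a bivariate normal, Var(Y | X=x) = σ_Y²(1 − ρ²).
Var(Y | X=5.78) = (4.10)²·(1 − (-0.21)²) = 16.81·0.9559 = 16.0687.

16.0687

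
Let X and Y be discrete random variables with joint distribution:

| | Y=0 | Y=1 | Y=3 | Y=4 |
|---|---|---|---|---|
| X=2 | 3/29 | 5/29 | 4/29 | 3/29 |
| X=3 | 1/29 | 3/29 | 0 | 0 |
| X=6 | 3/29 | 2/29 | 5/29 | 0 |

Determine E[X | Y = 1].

31/10

P(Y = 1) = 10/29.
Σ X·P over the event = 2·(5/29) + 3·(3/29) + 6·(2/29) = 31/29.
E[X | Y = 1] = (31/29) / (10/29) = 31/10.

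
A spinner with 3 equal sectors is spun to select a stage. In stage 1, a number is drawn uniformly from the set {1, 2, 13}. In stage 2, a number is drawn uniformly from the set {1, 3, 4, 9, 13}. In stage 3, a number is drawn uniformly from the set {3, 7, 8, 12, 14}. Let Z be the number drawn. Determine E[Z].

E[Z | stage 1] = (1+2+13)/3 = 16/3.
E[Z | stage 2] = (1+3+4+9+13)/5 = 6.
E[Z | stage 3] = (3+7+8+12+14)/5 = 44/5.
By the law of total expectation,
E[Z] = (1/3)·(16/3) + (1/3)·(6) + (1/3)·(44/5) = 302/45.

302/45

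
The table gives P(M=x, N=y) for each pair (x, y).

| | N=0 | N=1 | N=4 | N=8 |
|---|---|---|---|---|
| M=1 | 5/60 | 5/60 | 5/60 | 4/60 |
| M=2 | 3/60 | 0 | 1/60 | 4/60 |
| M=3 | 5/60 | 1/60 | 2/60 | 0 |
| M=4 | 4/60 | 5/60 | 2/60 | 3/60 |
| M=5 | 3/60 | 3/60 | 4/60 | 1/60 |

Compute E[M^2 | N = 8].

P(N = 8) = 1/5.
Summing M^2·P(M=x,N=y) over the conditioning event gives 31/20.
E[M^2 | N = 8] = (31/20) / (1/5) = 31/4.

31/4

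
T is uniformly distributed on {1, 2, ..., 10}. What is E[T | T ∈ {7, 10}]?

P(T ∈ {7, 10}) = 1/5.
Σ over the event: 7·1/10 + 10·1/10 = 17/10.
E[T | T ∈ {7, 10}] = (17/10) / (1/5) = 17/2.

17/2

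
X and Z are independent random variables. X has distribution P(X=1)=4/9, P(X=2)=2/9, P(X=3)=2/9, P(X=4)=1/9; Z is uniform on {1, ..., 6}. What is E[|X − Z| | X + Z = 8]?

P(X + Z = 8) = 5/54.
Summing |X−Z|·P(x,y) over outcomes with X + Z = 8 gives 2/9.
E[|X − Z| | X + Z = 8] = (2/9) / (5/54) = 12/5.

12/5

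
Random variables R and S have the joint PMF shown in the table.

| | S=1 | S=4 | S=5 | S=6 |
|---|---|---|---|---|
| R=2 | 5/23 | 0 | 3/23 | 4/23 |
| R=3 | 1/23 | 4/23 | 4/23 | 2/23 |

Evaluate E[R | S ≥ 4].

44/17

P(S ≥ 4) = 17/23.
Σ R·P over the event = 2·(3/23) + 2·(4/23) + 3·(4/23) + 3·(4/23) + 3·(2/23) = 44/23.
E[R | S ≥ 4] = (44/23) / (17/23) = 44/17.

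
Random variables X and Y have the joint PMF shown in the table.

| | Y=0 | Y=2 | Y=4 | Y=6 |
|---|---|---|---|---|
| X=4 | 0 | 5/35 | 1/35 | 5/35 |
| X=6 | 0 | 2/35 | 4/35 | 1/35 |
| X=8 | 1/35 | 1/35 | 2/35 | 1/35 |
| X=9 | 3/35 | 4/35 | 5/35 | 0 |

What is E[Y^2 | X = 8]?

72/5

P(X = 8) = 1/7.
Σ Y^2·P over the event = 0·(1/35) + 4·(1/35) + 16·(2/35) + 36·(1/35) = 72/35.
E[Y^2 | X = 8] = (72/35) / (1/7) = 72/5.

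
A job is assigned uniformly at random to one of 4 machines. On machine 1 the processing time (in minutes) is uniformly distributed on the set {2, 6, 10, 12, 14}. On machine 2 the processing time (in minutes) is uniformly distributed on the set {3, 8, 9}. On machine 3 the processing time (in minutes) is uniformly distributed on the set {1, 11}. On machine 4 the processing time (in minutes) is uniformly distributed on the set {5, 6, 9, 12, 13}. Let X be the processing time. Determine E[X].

457/60

E[X | machine 1] = (2+6+10+12+14)/5 = 44/5.
E[X | machine 2] = (3+8+9)/3 = 20/3.
E[X | machine 3] = (1+11)/2 = 6.
E[X | machine 4] = (5+6+9+12+13)/5 = 9.
E[X] = (1/4)·(44/5) + (1/4)·(20/3) + (1/4)·(6) + (1/4)·(9) = 457/60.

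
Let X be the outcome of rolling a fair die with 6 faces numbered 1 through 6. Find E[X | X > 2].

Given X > 2, X is equally likely to be any of {3, 4, 5, 6}.
E[X | X > 2] = (3 + 4 + 5 + 6) / 4 = 9/2.

9/2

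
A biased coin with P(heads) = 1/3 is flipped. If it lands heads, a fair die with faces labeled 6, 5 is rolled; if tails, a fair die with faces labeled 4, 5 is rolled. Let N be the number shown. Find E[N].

E[N | heads] = (6+5)/2 = 11/2.
E[N | tails] = (4+5)/2 = 9/2.
By the law of total expectation,
E[N] = (1/3)·(11/2) + (2/3)·(9/2) = 29/6.

29/6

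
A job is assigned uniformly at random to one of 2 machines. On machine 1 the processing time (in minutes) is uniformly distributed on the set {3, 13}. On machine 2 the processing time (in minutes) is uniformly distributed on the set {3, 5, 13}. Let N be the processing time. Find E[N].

15/2

E[N | machine 1] = (3+13)/2 = 8.
E[N | machine 2] = (3+5+13)/3 = 7.
By the law of total expectation,
E[N] = (1/2)·(8) + (1/2)·(7) = 15/2.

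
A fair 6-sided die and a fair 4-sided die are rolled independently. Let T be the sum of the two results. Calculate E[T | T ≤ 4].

10/3

P(T ≤ 4) = 1/4.
Σ over the event: 2·1/24 + 3·1/12 + 4·1/8 = 5/6.
E[T | T ≤ 4] = (5/6) / (1/4) = 10/3.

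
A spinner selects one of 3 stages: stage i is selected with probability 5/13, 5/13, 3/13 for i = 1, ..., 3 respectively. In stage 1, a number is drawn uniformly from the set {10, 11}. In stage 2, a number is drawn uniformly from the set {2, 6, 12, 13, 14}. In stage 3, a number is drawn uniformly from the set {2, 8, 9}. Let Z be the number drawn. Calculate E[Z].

E[Z | stage 1] = (10+11)/2 = 21/2.
E[Z | stage 2] = (2+6+12+13+14)/5 = 47/5.
E[Z | stage 3] = (2+8+9)/3 = 19/3.
E[Z] = (5/13)·(21/2) + (5/13)·(47/5) + (3/13)·(19/3) = 237/26.

237/26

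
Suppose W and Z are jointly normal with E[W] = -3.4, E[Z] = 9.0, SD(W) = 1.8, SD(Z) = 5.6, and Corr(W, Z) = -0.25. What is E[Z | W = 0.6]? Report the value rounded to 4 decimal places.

5.8889

For a bivariate normal, E[Z | W=x] = μ_Z + ρ·(σ_Z/σ_W)·(x − μ_W).
E[Z | W=0.6] = 9.0 + (-0.25)·(5.6/1.8)·(0.6 − (-3.4)) = 9.0 + (-0.77778)·(4) = 5.8889.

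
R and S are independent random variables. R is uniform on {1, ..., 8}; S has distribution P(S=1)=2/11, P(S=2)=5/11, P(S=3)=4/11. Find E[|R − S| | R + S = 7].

P(R + S = 7) = 1/8.
Summing |R−S|·P(x,y) over outcomes with R + S = 7 gives 29/88.
E[|R − S| | R + S = 7] = (29/88) / (1/8) = 29/11.

29/11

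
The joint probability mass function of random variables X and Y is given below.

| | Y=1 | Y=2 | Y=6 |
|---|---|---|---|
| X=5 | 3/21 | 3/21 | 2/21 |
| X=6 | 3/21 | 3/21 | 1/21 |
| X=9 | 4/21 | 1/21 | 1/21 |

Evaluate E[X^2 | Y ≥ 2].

P(Y ≥ 2) = 11/21.
Σ X^2·P over the event = 25·(3/21) + 25·(2/21) + 36·(3/21) + 36·(1/21) + 81·(1/21) + 81·(1/21) = 431/21.
E[X^2 | Y ≥ 2] = (431/21) / (11/21) = 431/11.

431/11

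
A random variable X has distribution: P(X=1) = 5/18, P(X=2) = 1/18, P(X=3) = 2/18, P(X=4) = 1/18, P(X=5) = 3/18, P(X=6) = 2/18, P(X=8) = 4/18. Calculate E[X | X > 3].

63/10

P(X > 3) = 5/9.
Σ over the event: 4·1/18 + 5·1/6 + 6·1/9 + 8·2/9 = 7/2.
E[X | X > 3] = (7/2) / (5/9) = 63/10.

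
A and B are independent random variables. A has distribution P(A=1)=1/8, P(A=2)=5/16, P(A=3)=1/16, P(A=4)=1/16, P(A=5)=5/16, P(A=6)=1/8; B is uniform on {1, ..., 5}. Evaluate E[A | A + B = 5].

P(A + B = 5) = 9/80.
Summing A·P(x,y) over outcomes with A + B = 5 gives 19/80.
E[A | A + B = 5] = (19/80) / (9/80) = 19/9.

19/9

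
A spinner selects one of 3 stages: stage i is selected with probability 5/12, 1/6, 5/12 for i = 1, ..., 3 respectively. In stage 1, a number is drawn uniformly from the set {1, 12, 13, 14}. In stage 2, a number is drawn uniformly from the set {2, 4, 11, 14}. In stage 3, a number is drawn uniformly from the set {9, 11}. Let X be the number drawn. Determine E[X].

E[X | stage 1] = (1+12+13+14)/4 = 10.
E[X | stage 2] = (2+4+11+14)/4 = 31/4.
E[X | stage 3] = (9+11)/2 = 10.
By the law of total expectation,
E[X] = (5/12)·(10) + (1/6)·(31/4) + (5/12)·(10) = 77/8.

77/8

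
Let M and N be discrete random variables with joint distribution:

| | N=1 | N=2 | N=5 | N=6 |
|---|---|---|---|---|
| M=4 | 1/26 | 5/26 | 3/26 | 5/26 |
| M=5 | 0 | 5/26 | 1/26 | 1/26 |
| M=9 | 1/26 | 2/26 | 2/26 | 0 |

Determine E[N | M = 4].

4

P(M = 4) = 7/13.
Summing N·P(M=x,N=y) over the conditioning event gives 28/13.
E[N | M = 4] = (28/13) / (7/13) = 4.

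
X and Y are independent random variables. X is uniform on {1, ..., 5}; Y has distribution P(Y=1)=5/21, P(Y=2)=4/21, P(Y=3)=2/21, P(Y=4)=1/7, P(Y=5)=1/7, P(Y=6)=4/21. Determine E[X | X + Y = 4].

25/11

P(X + Y = 4) = 11/105.
Summing X·P(x,y) over outcomes with X + Y = 4 gives 5/21.
E[X | X + Y = 4] = (5/21) / (11/105) = 25/11.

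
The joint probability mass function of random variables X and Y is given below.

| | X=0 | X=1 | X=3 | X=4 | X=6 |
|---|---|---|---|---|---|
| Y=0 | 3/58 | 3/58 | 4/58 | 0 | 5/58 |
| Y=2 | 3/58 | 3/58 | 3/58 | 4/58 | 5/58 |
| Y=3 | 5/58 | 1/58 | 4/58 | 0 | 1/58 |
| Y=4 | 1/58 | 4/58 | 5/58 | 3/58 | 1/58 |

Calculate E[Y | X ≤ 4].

P(X ≤ 4) = 23/29.
Summing Y·P(X=x,Y=y) over the conditioning event gives 54/29.
E[Y | X ≤ 4] = (54/29) / (23/29) = 54/23.

54/23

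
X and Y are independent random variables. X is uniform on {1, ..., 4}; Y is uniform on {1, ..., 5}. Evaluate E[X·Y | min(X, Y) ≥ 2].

21/2

P(min(X, Y) ≥ 2) = 3/5.
Summing XY·P(x,y) over outcomes with min(X, Y) ≥ 2 gives 63/10.
E[X·Y | min(X, Y) ≥ 2] = (63/10) / (3/5) = 21/2.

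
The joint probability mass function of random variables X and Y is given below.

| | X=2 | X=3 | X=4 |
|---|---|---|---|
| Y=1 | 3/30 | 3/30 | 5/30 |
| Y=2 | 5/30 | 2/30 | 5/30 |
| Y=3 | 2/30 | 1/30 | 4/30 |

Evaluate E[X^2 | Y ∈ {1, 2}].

237/23

P(Y ∈ {1, 2}) = 23/30.
Σ X^2·P over the event = 4·(3/30) + 4·(5/30) + 9·(3/30) + 9·(2/30) + 16·(5/30) + 16·(5/30) = 79/10.
E[X^2 | Y ∈ {1, 2}] = (79/10) / (23/30) = 237/23.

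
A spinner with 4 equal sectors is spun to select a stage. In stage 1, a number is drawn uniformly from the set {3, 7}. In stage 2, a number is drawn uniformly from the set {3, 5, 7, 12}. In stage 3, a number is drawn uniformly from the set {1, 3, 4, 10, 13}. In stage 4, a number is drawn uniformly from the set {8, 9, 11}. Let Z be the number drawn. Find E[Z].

E[Z | stage 1] = (3+7)/2 = 5.
E[Z | stage 2] = (3+5+7+12)/4 = 27/4.
E[Z | stage 3] = (1+3+4+10+13)/5 = 31/5.
E[Z | stage 4] = (8+9+11)/3 = 28/3.
E[Z] = (1/4)·(5) + (1/4)·(27/4) + (1/4)·(31/5) + (1/4)·(28/3) = 1637/240.

1637/240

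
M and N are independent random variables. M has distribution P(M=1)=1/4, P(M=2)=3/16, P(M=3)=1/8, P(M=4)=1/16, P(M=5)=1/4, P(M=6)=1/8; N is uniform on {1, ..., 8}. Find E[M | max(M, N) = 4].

P(max(M, N) = 4) = 13/128.
Summing M·P(x,y) over outcomes with max(M, N) = 4 gives 1/4.
E[M | max(M, N) = 4] = (1/4) / (13/128) = 32/13.

32/13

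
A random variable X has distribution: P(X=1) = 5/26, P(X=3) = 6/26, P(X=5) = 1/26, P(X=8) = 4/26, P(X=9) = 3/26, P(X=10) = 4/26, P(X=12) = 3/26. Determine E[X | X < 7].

7/3

P(X < 7) = 6/13.
Σ over the event: 1·5/26 + 3·3/13 + 5·1/26 = 14/13.
E[X | X < 7] = (14/13) / (6/13) = 7/3.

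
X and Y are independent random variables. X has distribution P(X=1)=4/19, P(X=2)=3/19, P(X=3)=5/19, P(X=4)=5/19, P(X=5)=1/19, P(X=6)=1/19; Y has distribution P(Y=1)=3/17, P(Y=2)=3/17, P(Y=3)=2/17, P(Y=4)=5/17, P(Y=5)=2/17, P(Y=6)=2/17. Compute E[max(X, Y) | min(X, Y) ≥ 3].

613/132

P(min(X, Y) ≥ 3) = 132/323.
Summing max(X,Y)·P(x,y) over outcomes with min(X, Y) ≥ 3 gives 613/323.
E[max(X, Y) | min(X, Y) ≥ 3] = (613/323) / (132/323) = 613/132.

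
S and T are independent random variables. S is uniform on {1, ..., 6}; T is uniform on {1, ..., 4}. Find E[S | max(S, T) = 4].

22/7

Outcomes with max(S, T) = 4: (1,4), (2,4), (3,4), (4,1), (4,2), (4,3), (4,4), each with probability 1/24.
E[S | max(S, T) = 4] = (1 + 2 + 3 + 4 + 4 + 4 + 4) / 7 = 22/7.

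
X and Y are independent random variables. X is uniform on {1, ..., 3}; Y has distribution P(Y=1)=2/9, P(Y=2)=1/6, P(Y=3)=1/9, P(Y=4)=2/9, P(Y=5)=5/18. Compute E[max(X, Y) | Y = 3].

3

P(Y = 3) = 1/9.
Summing max(X,Y)·P(x,y) over outcomes with Y = 3 gives 1/3.
E[max(X, Y) | Y = 3] = (1/3) / (1/9) = 3.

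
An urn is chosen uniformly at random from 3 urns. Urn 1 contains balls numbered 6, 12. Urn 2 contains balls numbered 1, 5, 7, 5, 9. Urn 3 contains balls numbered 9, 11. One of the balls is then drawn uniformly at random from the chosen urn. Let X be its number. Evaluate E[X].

122/15

E[X | urn 1] = (6+12)/2 = 9.
E[X | urn 2] = (1+5+7+5+9)/5 = 27/5.
E[X | urn 3] = (9+11)/2 = 10.
E[X] = (1/3)·(9) + (1/3)·(27/5) + (1/3)·(10) = 122/15.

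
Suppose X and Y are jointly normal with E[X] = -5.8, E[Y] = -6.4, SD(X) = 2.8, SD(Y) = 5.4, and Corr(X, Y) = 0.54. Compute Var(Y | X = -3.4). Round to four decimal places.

The conditional variance in a bivariate normal is σ_Y²(1 − ρ²), independent of x.
Var(Y | X=-3.4) = (5.4)²·(1 − (0.54)²) = 29.16·0.7084 = 20.6569.

20.6569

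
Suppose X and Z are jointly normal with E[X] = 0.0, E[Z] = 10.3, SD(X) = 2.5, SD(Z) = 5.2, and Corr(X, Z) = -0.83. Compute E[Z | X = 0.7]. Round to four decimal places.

9.0915

The regression of Z on X has slope ρ·σ_Z/σ_X and passes through (μ_X, μ_Z).
E[Z | X=0.7] = 10.3 + (-0.83)·(5.2/2.5)·(0.7 − (0.0)) = 10.3 + (-1.7264)·(0.7) = 9.0915.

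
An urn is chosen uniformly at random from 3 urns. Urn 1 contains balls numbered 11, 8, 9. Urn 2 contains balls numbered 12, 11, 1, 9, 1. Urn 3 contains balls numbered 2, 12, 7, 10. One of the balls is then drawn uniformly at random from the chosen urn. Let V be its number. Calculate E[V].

E[V | urn 1] = (11+8+9)/3 = 28/3.
E[V | urn 2] = (12+11+1+9+1)/5 = 34/5.
E[V | urn 3] = (2+12+7+10)/4 = 31/4.
E[V] = (1/3)·(28/3) + (1/3)·(34/5) + (1/3)·(31/4) = 1433/180.

1433/180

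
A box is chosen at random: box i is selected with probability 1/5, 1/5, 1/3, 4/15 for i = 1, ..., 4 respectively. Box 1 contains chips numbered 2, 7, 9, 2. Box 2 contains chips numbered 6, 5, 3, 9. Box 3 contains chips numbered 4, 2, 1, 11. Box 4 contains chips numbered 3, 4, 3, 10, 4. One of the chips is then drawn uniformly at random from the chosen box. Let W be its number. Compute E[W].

E[W | box 1] = (2+7+9+2)/4 = 5.
E[W | box 2] = (6+5+3+9)/4 = 23/4.
E[W | box 3] = (4+2+1+11)/4 = 9/2.
E[W | box 4] = (3+4+3+10+4)/5 = 24/5.
E[W] = (1/5)·(5) + (1/5)·(23/4) + (1/3)·(9/2) + (4/15)·(24/5) = 493/100.

493/100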